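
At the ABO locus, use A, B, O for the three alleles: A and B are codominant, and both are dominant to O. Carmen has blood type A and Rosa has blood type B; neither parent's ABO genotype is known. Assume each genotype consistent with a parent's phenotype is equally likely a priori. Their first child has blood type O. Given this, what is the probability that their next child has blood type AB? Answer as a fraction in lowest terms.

1/4

Possible genotypes: Carmen ∈ {AA, AO}; Rosa ∈ {BB, BO}.
Weight each parental genotype pair by prior × P(type-O child):
  AO × BO: posterior weight 1; P(next child type AB) = 1/4.
Weighted sum = 1/4.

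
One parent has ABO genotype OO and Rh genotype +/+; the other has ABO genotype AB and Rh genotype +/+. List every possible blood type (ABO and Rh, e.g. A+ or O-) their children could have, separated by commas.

A+, B+

Gametes from OO × AB give offspring ABO genotypes AO, BO, i.e. phenotypes A, B.
Rh cross +/+ × +/+ → phenotypes Rh+.
Combining independently: A+, B+.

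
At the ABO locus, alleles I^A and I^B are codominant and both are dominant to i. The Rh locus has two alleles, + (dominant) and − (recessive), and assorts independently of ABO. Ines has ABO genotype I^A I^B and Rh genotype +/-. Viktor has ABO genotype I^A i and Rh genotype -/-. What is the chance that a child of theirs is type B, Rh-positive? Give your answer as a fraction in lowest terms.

1/8

ABO cross I^A I^B × I^A i → offspring phenotypes: 1/2 A, 1/4 B, 1/4 AB.
Rh cross +/- × -/- → 1/2 Rh+, 1/2 Rh-.
Independent loci: P(type B, Rh-positive) = 1/4 × 1/2 = 1/8.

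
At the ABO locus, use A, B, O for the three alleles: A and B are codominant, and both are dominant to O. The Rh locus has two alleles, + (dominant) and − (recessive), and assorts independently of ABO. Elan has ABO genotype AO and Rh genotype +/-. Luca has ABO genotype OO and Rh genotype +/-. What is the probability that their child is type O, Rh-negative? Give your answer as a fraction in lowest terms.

1/8

ABO cross AO × OO → offspring phenotypes: 1/2 O, 1/2 A.
Rh cross +/- × +/- → 3/4 Rh+, 1/4 Rh-.
Independent loci: P(type O, Rh-negative) = 1/2 × 1/4 = 1/8.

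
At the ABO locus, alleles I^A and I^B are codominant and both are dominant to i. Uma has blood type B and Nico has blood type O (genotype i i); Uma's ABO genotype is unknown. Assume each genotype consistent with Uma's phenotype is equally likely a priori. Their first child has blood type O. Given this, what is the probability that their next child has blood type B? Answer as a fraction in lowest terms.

1/2

Possible genotypes: Uma ∈ {I^B I^B, I^B i}; Nico ∈ {i i}.
Weight each parental genotype pair by prior × P(type-O child):
  I^B i × i i: posterior weight 1; P(next child type B) = 1/2.
Weighted sum = 1/2.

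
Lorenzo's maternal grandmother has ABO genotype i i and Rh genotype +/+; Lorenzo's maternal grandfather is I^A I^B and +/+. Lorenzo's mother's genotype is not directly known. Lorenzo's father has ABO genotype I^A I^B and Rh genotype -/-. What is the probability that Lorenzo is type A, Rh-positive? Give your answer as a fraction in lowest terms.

3/8

Lorenzo's mother's ABO genotype from i i × I^A I^B: 1/2 I^A i, 1/2 I^B i.
Crossing each possibility with the father I^A I^B and summing P(type A): 1/2·1/2 + 1/2·1/4 = 3/8.
Similarly for Rh via the mother's Rh distribution: P(Rh+) = 1.
Independent loci: 3/8 × 1 = 3/8.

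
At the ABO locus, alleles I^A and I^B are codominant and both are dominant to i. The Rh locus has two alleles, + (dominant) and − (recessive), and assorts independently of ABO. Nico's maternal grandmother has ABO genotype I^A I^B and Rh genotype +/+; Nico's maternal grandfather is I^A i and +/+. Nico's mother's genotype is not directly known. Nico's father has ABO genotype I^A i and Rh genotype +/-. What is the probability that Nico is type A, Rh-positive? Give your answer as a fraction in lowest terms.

Nico's mother's ABO genotype from I^A I^B × I^A i: 1/4 I^A I^A, 1/4 I^A I^B, 1/4 I^A i, 1/4 I^B i.
Crossing each possibility with the father I^A i and summing P(type A): 1/4·1 + 1/4·1/2 + 1/4·3/4 + 1/4·1/4 = 5/8.
Similarly for Rh via the mother's Rh distribution: P(Rh+) = 1.
Independent loci: 5/8 × 1 = 5/8.

5/8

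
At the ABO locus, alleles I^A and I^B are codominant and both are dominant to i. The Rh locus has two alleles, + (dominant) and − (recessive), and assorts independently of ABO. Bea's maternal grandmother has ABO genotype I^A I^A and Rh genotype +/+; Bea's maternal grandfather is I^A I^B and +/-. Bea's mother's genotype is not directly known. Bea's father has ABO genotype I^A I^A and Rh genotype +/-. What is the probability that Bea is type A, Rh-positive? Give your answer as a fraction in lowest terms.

Bea's mother's ABO genotype from I^A I^A × I^A I^B: 1/2 I^A I^A, 1/2 I^A I^B.
Crossing each possibility with the father I^A I^A and summing P(type A): 1/2·1 + 1/2·1/2 = 3/4.
Similarly for Rh via the mother's Rh distribution: P(Rh+) = 7/8.
Independent loci: 3/4 × 7/8 = 21/32.

21/32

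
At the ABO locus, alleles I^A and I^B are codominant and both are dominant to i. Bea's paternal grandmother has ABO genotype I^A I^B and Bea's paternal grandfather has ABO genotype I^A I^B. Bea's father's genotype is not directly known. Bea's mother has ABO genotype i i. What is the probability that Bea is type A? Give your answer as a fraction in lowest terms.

Bea's father's ABO genotype from I^A I^B × I^A I^B: 1/4 I^A I^A, 1/2 I^A I^B, 1/4 I^B I^B.
Crossing each possibility with the mother i i and summing P(type A): 1/4·1 + 1/2·1/2 + 1/4·0 = 1/2.

1/2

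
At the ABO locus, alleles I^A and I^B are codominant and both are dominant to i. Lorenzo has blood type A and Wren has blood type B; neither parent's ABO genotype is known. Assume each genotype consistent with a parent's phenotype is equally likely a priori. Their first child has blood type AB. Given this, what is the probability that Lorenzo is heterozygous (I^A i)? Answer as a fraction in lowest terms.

1/3

Possible genotypes: Lorenzo ∈ {I^A I^A, I^A i}; Wren ∈ {I^B I^B, I^B i}.
Weight each parental genotype pair by prior × P(type-AB child):
  I^A I^A × I^B I^B: posterior weight 4/9.
  I^A I^A × I^B i: posterior weight 2/9.
  I^A i × I^B I^B: posterior weight 2/9.
  I^A i × I^B i: posterior weight 1/9.
Sum the posterior weight over pairs where Lorenzo is I^A i: 1/3.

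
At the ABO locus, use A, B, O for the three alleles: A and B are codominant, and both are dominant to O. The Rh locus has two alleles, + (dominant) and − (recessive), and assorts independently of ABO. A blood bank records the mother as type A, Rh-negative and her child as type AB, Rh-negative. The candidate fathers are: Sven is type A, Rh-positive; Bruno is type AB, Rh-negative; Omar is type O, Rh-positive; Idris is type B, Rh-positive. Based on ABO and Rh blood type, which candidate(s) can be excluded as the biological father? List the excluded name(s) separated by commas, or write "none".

Sven, Omar

A candidate is excluded only if no genotype consistent with his phenotype could produce a type AB, Rh-negative child with a type A, Rh-negative mother.
Sven (type A, Rh+): no genotype consistent with that phenotype can produce a type-AB Rh- child with a type-A mother.
Omar (type O, Rh+): no genotype consistent with that phenotype can produce a type-AB Rh- child with a type-A mother.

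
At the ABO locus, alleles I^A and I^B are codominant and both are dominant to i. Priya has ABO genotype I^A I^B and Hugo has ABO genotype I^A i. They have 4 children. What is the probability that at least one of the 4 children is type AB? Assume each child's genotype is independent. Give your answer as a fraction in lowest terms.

175/256

ABO cross I^A I^B × I^A i → 1/2 A, 1/4 B, 1/4 AB.
So P(type AB) = 1/4 per child.
P(none) = (3/4)^4 = 81/256; P(at least one) = 1 − 81/256 = 175/256.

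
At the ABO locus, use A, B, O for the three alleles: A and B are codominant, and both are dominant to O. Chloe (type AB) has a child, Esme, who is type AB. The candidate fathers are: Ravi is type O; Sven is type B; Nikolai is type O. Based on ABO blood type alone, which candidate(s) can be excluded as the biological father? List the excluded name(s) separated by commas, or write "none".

Ravi, Nikolai

A candidate is excluded only if no genotype consistent with his phenotype could produce a type AB child with a type AB mother.
Ravi (type O): no genotype consistent with that phenotype can produce a type-AB child with a type-AB mother.
Nikolai (type O): no genotype consistent with that phenotype can produce a type-AB child with a type-AB mother.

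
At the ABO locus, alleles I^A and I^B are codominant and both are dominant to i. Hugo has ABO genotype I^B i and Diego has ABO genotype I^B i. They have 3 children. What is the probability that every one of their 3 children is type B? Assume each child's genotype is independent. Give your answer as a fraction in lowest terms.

ABO cross I^B i × I^B i → 1/4 O, 3/4 B.
So P(type B) = 3/4 per child.
All 3 independent: (3/4)^3 = 27/64.

27/64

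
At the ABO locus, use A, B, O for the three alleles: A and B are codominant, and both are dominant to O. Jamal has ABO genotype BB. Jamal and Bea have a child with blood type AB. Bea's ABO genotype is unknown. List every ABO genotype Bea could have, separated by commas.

For each candidate genotype of Bea, check whether crossing it with BB can produce every observed child phenotype.
  AA → possible child types {AB} ✓
  AB → possible child types {B, AB} ✓
  AO → possible child types {B, AB} ✓
  BB → possible child types {B} ✗
  BO → possible child types {B} ✗
  OO → possible child types {B} ✗

AA, AB, AO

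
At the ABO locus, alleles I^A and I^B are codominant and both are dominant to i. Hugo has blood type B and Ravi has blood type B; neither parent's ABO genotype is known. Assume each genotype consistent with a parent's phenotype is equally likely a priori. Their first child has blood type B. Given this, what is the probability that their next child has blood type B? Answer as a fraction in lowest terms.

19/20

Possible genotypes: Hugo ∈ {I^B I^B, I^B i}; Ravi ∈ {I^B I^B, I^B i}.
Weight each parental genotype pair by prior × P(type-B child):
  I^B I^B × I^B I^B: posterior weight 4/15; P(next child type B) = 1.
  I^B I^B × I^B i: posterior weight 4/15; P(next child type B) = 1.
  I^B i × I^B I^B: posterior weight 4/15; P(next child type B) = 1.
  I^B i × I^B i: posterior weight 1/5; P(next child type B) = 3/4.
Weighted sum = 19/20.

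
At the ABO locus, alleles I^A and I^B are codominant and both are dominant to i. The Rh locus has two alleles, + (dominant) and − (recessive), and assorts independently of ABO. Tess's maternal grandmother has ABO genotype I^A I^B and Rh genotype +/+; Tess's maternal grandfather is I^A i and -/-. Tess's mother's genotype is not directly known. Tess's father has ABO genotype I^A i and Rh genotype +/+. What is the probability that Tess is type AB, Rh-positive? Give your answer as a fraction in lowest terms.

1/8

Tess's mother's ABO genotype from I^A I^B × I^A i: 1/4 I^A I^A, 1/4 I^A I^B, 1/4 I^A i, 1/4 I^B i.
Crossing each possibility with the father I^A i and summing P(type AB): 1/4·0 + 1/4·1/4 + 1/4·0 + 1/4·1/4 = 1/8.
Similarly for Rh via the mother's Rh distribution: P(Rh+) = 1.
Independent loci: 1/8 × 1 = 1/8.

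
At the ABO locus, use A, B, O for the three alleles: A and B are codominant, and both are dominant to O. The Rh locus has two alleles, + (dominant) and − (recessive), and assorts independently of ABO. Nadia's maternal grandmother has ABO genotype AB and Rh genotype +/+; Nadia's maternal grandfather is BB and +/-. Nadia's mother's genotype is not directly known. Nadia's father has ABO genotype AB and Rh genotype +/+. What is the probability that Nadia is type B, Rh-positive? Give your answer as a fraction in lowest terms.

3/8

Nadia's mother's ABO genotype from AB × BB: 1/2 AB, 1/2 BB.
Crossing each possibility with the father AB and summing P(type B): 1/2·1/4 + 1/2·1/2 = 3/8.
Similarly for Rh via the mother's Rh distribution: P(Rh+) = 1.
Independent loci: 3/8 × 1 = 3/8.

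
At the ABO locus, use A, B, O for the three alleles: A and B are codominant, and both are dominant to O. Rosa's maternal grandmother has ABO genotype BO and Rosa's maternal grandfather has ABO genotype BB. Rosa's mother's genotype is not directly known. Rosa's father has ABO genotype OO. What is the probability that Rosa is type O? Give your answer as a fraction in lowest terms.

1/4

Rosa's mother's ABO genotype from BO × BB: 1/2 BB, 1/2 BO.
Crossing each possibility with the father OO and summing P(type O): 1/2·0 + 1/2·1/2 = 1/4.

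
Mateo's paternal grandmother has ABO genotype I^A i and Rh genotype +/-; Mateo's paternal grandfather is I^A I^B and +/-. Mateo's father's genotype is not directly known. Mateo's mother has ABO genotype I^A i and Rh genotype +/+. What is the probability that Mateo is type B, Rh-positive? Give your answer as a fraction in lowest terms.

Mateo's father's ABO genotype from I^A i × I^A I^B: 1/4 I^A I^A, 1/4 I^A I^B, 1/4 I^A i, 1/4 I^B i.
Crossing each possibility with the mother I^A i and summing P(type B): 1/4·0 + 1/4·1/4 + 1/4·0 + 1/4·1/4 = 1/8.
Similarly for Rh via the father's Rh distribution: P(Rh+) = 1.
Independent loci: 1/8 × 1 = 1/8.

1/8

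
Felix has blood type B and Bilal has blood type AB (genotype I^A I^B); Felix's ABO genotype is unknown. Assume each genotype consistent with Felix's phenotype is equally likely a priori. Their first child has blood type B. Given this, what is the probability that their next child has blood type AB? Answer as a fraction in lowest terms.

3/8

Possible genotypes: Felix ∈ {I^B I^B, I^B i}; Bilal ∈ {I^A I^B}.
Weight each parental genotype pair by prior × P(type-B child):
  I^B I^B × I^A I^B: posterior weight 1/2; P(next child type AB) = 1/2.
  I^B i × I^A I^B: posterior weight 1/2; P(next child type AB) = 1/4.
Weighted sum = 3/8.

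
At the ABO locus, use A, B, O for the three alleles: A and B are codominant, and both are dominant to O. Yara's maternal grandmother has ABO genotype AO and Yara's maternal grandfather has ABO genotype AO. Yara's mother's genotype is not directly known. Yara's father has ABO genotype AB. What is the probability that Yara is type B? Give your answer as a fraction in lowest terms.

Yara's mother's ABO genotype from AO × AO: 1/4 AA, 1/2 AO, 1/4 OO.
Crossing each possibility with the father AB and summing P(type B): 1/4·0 + 1/2·1/4 + 1/4·1/2 = 1/4.

1/4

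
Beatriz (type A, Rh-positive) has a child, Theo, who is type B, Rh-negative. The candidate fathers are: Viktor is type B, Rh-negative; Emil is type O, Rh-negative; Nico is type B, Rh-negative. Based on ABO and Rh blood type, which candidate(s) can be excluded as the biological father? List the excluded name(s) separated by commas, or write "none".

A candidate is excluded only if no genotype consistent with his phenotype could produce a type B, Rh-negative child with a type A, Rh-positive mother.
Emil (type O, Rh-): no genotype consistent with that phenotype can produce a type-B Rh- child with a type-A mother.

Emil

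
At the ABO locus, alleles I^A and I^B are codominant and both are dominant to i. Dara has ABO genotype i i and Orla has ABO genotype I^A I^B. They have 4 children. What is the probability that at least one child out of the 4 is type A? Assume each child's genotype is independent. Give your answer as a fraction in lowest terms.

ABO cross i i × I^A I^B → 1/2 A, 1/2 B.
So P(type A) = 1/2 per child.
P(none) = (1/2)^4 = 1/16; P(at least one) = 1 − 1/16 = 15/16.

15/16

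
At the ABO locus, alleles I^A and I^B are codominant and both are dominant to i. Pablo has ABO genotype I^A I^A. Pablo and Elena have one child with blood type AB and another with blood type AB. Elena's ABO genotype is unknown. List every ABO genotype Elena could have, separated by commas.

I^A I^B, I^B I^B, I^B i

For each candidate genotype of Elena, check whether crossing it with I^A I^A can produce every observed child phenotype.
  I^A I^A → possible child types {A} ✗
  I^A I^B → possible child types {A, AB} ✓
  I^A i → possible child types {A} ✗
  I^B I^B → possible child types {AB} ✓
  I^B i → possible child types {A, AB} ✓
  i i → possible child types {A} ✗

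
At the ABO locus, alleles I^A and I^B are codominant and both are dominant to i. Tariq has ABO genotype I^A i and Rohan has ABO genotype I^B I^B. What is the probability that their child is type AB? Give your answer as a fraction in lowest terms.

ABO cross I^A i × I^B I^B → offspring phenotypes: 1/2 B, 1/2 AB.
So P(type AB) = 1/2.

1/2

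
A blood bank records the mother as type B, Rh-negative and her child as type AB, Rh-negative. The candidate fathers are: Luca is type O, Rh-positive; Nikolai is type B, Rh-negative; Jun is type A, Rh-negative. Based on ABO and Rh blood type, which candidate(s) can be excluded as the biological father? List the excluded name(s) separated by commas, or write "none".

Luca, Nikolai

A candidate is excluded only if no genotype consistent with his phenotype could produce a type AB, Rh-negative child with a type B, Rh-negative mother.
Luca (type O, Rh+): no genotype consistent with that phenotype can produce a type-AB Rh- child with a type-B mother.
Nikolai (type B, Rh-): no genotype consistent with that phenotype can produce a type-AB Rh- child with a type-B mother.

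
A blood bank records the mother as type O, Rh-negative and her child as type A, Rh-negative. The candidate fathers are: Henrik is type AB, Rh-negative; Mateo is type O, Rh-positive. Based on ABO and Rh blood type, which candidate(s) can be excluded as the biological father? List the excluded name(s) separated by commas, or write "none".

A candidate is excluded only if no genotype consistent with his phenotype could produce a type A, Rh-negative child with a type O, Rh-negative mother.
Mateo (type O, Rh+): no genotype consistent with that phenotype can produce a type-A Rh- child with a type-O mother.

Mateo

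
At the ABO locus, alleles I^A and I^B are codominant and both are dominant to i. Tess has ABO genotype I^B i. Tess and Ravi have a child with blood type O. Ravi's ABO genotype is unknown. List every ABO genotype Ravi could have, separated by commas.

For each candidate genotype of Ravi, check whether crossing it with I^B i can produce every observed child phenotype.
  I^A I^A → possible child types {A, AB} ✗
  I^A I^B → possible child types {A, B, AB} ✗
  I^A i → possible child types {O, A, B, AB} ✓
  I^B I^B → possible child types {B} ✗
  I^B i → possible child types {O, B} ✓
  i i → possible child types {O, B} ✓

I^A i, I^B i, i i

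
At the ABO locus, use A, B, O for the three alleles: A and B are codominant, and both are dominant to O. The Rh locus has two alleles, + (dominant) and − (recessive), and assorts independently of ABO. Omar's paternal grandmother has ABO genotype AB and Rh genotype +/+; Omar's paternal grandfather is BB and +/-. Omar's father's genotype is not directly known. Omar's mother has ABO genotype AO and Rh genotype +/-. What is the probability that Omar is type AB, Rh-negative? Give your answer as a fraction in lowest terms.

3/64

Omar's father's ABO genotype from AB × BB: 1/2 AB, 1/2 BB.
Crossing each possibility with the mother AO and summing P(type AB): 1/2·1/4 + 1/2·1/2 = 3/8.
Similarly for Rh via the father's Rh distribution: P(Rh-) = 1/8.
Independent loci: 3/8 × 1/8 = 3/64.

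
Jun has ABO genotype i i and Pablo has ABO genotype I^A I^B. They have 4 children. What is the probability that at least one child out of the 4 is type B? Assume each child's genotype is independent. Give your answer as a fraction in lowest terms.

15/16

ABO cross i i × I^A I^B → 1/2 A, 1/2 B.
So P(type B) = 1/2 per child.
P(none) = (1/2)^4 = 1/16; P(at least one) = 1 − 1/16 = 15/16.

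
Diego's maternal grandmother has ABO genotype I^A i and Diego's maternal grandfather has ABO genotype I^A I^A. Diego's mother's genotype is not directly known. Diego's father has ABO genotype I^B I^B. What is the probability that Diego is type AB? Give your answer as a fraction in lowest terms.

3/4

Diego's mother's ABO genotype from I^A i × I^A I^A: 1/2 I^A I^A, 1/2 I^A i.
Crossing each possibility with the father I^B I^B and summing P(type AB): 1/2·1 + 1/2·1/2 = 3/4.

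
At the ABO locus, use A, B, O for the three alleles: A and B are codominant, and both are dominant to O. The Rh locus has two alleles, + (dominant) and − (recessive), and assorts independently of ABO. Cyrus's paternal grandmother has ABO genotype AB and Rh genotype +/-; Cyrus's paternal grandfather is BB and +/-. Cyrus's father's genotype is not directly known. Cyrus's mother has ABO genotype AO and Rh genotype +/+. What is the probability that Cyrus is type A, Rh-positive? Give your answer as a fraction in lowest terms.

1/4

Cyrus's father's ABO genotype from AB × BB: 1/2 AB, 1/2 BB.
Crossing each possibility with the mother AO and summing P(type A): 1/2·1/2 + 1/2·0 = 1/4.
Similarly for Rh via the father's Rh distribution: P(Rh+) = 1.
Independent loci: 1/4 × 1 = 1/4.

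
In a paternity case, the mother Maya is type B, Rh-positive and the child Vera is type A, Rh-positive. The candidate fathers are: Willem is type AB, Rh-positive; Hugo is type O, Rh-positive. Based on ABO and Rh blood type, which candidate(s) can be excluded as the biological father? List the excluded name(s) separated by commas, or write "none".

Hugo

A candidate is excluded only if no genotype consistent with his phenotype could produce a type A, Rh-positive child with a type B, Rh-positive mother.
Hugo (type O, Rh+): no genotype consistent with that phenotype can produce a type-A Rh+ child with a type-B mother.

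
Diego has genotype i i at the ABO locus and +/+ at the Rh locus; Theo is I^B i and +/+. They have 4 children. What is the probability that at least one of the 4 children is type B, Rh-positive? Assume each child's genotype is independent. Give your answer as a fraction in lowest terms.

15/16

ABO cross i i × I^B i → 1/2 O, 1/2 B.
Rh cross +/+ × +/+ → 1 Rh+; so P(type B, Rh-positive) = 1/2 × 1 = 1/2 per child.
P(none) = (1/2)^4 = 1/16; P(at least one) = 1 − 1/16 = 15/16.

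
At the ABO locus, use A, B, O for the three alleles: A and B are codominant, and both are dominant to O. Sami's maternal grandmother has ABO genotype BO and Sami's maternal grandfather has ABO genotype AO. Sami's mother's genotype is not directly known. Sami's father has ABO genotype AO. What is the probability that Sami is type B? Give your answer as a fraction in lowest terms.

Sami's mother's ABO genotype from BO × AO: 1/4 AB, 1/4 AO, 1/4 BO, 1/4 OO.
Crossing each possibility with the father AO and summing P(type B): 1/4·1/4 + 1/4·0 + 1/4·1/4 + 1/4·0 = 1/8.

1/8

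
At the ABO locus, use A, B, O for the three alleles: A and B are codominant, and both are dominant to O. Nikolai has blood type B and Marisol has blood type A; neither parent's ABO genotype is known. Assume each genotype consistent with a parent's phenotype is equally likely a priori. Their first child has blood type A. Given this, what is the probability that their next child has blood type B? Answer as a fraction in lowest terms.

1/12

Possible genotypes: Nikolai ∈ {BB, BO}; Marisol ∈ {AA, AO}.
Weight each parental genotype pair by prior × P(type-A child):
  BO × AA: posterior weight 2/3; P(next child type B) = 0.
  BO × AO: posterior weight 1/3; P(next child type B) = 1/4.
Weighted sum = 1/12.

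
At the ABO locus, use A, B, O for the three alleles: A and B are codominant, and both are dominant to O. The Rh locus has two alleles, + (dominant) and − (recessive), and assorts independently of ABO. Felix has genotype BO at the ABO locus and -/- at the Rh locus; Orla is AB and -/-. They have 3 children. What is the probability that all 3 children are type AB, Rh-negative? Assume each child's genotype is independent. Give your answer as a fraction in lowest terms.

ABO cross BO × AB → 1/4 A, 1/2 B, 1/4 AB.
Rh cross -/- × -/- → 1 Rh-; so P(type AB, Rh-negative) = 1/4 × 1 = 1/4 per child.
All 3 independent: (1/4)^3 = 1/64.

1/64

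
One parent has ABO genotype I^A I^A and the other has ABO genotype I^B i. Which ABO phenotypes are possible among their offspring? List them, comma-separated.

A, AB

Gametes from I^A I^A × I^B i give offspring ABO genotypes I^A I^B, I^A i, i.e. phenotypes A, AB.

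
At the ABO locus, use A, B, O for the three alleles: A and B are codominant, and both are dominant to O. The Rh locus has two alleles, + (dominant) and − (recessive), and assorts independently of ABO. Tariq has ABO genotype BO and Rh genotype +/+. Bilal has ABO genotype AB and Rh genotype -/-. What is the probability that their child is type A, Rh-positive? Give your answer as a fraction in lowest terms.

1/4

ABO cross BO × AB → offspring phenotypes: 1/4 A, 1/2 B, 1/4 AB.
Rh cross +/+ × -/- → 1 Rh+.
Independent loci: P(type A, Rh-positive) = 1/4 × 1 = 1/4.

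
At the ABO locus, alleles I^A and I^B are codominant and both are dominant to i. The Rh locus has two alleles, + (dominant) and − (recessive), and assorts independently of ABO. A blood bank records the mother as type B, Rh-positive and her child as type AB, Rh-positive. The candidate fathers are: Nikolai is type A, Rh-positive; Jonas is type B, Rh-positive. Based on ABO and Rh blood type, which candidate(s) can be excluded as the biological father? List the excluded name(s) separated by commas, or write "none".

Jonas

A candidate is excluded only if no genotype consistent with his phenotype could produce a type AB, Rh-positive child with a type B, Rh-positive mother.
Jonas (type B, Rh+): no genotype consistent with that phenotype can produce a type-AB Rh+ child with a type-B mother.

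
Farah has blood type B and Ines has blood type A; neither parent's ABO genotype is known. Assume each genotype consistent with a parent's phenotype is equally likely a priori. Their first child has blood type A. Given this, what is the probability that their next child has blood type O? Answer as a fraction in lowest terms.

1/12

Possible genotypes: Farah ∈ {BB, BO}; Ines ∈ {AA, AO}.
Weight each parental genotype pair by prior × P(type-A child):
  BO × AA: posterior weight 2/3; P(next child type O) = 0.
  BO × AO: posterior weight 1/3; P(next child type O) = 1/4.
Weighted sum = 1/12.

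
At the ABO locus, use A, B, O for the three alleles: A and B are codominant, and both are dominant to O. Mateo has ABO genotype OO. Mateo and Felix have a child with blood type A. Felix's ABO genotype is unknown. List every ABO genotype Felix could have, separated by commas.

AA, AB, AO

For each candidate genotype of Felix, check whether crossing it with OO can produce every observed child phenotype.
  AA → possible child types {A} ✓
  AB → possible child types {A, B} ✓
  AO → possible child types {O, A} ✓
  BB → possible child types {B} ✗
  BO → possible child types {O, B} ✗
  OO → possible child types {O} ✗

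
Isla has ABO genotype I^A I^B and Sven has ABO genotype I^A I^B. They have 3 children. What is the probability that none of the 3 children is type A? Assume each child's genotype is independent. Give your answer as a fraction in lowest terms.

27/64

ABO cross I^A I^B × I^A I^B → 1/4 A, 1/4 B, 1/2 AB.
So P(type A) = 1/4 per child.
P(not type A) = 3/4 for one child; (3/4)^3 = 27/64.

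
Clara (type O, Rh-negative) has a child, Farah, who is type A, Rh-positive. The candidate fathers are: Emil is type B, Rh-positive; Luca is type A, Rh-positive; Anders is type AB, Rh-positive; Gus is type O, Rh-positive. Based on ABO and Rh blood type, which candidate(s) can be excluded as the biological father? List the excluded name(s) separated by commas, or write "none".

A candidate is excluded only if no genotype consistent with his phenotype could produce a type A, Rh-positive child with a type O, Rh-negative mother.
Emil (type B, Rh+): no genotype consistent with that phenotype can produce a type-A Rh+ child with a type-O mother.
Gus (type O, Rh+): no genotype consistent with that phenotype can produce a type-A Rh+ child with a type-O mother.

Emil, Gus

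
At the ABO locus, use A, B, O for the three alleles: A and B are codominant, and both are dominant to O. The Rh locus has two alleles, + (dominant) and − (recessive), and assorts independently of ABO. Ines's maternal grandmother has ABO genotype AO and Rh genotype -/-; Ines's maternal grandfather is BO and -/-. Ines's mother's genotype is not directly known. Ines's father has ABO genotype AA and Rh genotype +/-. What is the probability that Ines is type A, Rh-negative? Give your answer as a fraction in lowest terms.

3/8

Ines's mother's ABO genotype from AO × BO: 1/4 AB, 1/4 AO, 1/4 BO, 1/4 OO.
Crossing each possibility with the father AA and summing P(type A): 1/4·1/2 + 1/4·1 + 1/4·1/2 + 1/4·1 = 3/4.
Similarly for Rh via the mother's Rh distribution: P(Rh-) = 1/2.
Independent loci: 3/4 × 1/2 = 3/8.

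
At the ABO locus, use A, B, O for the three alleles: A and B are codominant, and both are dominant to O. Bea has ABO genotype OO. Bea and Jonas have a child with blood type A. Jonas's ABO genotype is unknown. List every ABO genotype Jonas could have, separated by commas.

For each candidate genotype of Jonas, check whether crossing it with OO can produce every observed child phenotype.
  AA → possible child types {A} ✓
  AB → possible child types {A, B} ✓
  AO → possible child types {O, A} ✓
  BB → possible child types {B} ✗
  BO → possible child types {O, B} ✗
  OO → possible child types {O} ✗

AA, AB, AO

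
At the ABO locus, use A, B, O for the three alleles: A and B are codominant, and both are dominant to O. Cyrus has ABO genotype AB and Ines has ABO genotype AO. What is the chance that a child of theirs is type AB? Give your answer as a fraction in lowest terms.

ABO cross AB × AO → offspring phenotypes: 1/2 A, 1/4 B, 1/4 AB.
So P(type AB) = 1/4.

1/4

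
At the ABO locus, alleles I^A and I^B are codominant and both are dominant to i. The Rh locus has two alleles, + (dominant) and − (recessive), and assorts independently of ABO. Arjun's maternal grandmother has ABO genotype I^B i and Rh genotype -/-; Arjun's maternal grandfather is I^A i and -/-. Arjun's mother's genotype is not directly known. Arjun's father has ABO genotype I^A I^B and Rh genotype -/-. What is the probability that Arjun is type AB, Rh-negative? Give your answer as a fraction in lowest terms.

Arjun's mother's ABO genotype from I^B i × I^A i: 1/4 I^A I^B, 1/4 I^A i, 1/4 I^B i, 1/4 i i.
Crossing each possibility with the father I^A I^B and summing P(type AB): 1/4·1/2 + 1/4·1/4 + 1/4·1/4 + 1/4·0 = 1/4.
Similarly for Rh via the mother's Rh distribution: P(Rh-) = 1.
Independent loci: 1/4 × 1 = 1/4.

1/4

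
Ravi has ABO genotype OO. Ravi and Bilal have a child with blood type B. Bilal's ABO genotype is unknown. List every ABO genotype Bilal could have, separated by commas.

For each candidate genotype of Bilal, check whether crossing it with OO can produce every observed child phenotype.
  AA → possible child types {A} ✗
  AB → possible child types {A, B} ✓
  AO → possible child types {O, A} ✗
  BB → possible child types {B} ✓
  BO → possible child types {O, B} ✓
  OO → possible child types {O} ✗

AB, BB, BO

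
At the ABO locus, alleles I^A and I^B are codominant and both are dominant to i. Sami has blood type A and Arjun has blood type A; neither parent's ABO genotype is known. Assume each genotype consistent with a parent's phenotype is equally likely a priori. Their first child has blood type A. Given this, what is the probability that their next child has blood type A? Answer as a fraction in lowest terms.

Possible genotypes: Sami ∈ {I^A I^A, I^A i}; Arjun ∈ {I^A I^A, I^A i}.
Weight each parental genotype pair by prior × P(type-A child):
  I^A I^A × I^A I^A: posterior weight 4/15; P(next child type A) = 1.
  I^A I^A × I^A i: posterior weight 4/15; P(next child type A) = 1.
  I^A i × I^A I^A: posterior weight 4/15; P(next child type A) = 1.
  I^A i × I^A i: posterior weight 1/5; P(next child type A) = 3/4.
Weighted sum = 19/20.

19/20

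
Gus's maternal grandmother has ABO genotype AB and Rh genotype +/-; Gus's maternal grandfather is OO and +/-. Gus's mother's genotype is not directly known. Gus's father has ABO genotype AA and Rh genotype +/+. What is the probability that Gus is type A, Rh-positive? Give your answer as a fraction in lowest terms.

Gus's mother's ABO genotype from AB × OO: 1/2 AO, 1/2 BO.
Crossing each possibility with the father AA and summing P(type A): 1/2·1 + 1/2·1/2 = 3/4.
Similarly for Rh via the mother's Rh distribution: P(Rh+) = 1.
Independent loci: 3/4 × 1 = 3/4.

3/4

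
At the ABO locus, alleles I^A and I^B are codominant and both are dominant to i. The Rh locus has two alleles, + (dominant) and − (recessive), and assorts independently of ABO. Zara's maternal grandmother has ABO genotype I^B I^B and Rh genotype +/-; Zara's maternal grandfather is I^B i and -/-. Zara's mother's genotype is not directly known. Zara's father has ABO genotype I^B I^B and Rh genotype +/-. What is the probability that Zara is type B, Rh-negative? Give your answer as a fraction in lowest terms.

Zara's mother's ABO genotype from I^B I^B × I^B i: 1/2 I^B I^B, 1/2 I^B i.
Crossing each possibility with the father I^B I^B and summing P(type B): 1/2·1 + 1/2·1 = 1.
Similarly for Rh via the mother's Rh distribution: P(Rh-) = 3/8.
Independent loci: 1 × 3/8 = 3/8.

3/8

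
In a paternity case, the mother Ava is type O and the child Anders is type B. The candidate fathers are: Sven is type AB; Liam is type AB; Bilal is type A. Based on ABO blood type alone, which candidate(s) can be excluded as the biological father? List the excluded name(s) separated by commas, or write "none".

A candidate is excluded only if no genotype consistent with his phenotype could produce a type B child with a type O mother.
Bilal (type A): no genotype consistent with that phenotype can produce a type-B child with a type-O mother.

Bilal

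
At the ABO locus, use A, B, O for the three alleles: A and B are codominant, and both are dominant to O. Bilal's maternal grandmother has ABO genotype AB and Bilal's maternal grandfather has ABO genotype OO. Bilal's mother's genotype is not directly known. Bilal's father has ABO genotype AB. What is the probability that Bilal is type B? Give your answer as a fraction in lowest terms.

Bilal's mother's ABO genotype from AB × OO: 1/2 AO, 1/2 BO.
Crossing each possibility with the father AB and summing P(type B): 1/2·1/4 + 1/2·1/2 = 3/8.

3/8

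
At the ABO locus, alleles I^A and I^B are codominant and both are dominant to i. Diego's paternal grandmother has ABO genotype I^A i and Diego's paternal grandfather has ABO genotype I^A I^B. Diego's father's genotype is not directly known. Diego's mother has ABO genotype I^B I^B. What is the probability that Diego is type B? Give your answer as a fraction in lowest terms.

1/2

Diego's father's ABO genotype from I^A i × I^A I^B: 1/4 I^A I^A, 1/4 I^A I^B, 1/4 I^A i, 1/4 I^B i.
Crossing each possibility with the mother I^B I^B and summing P(type B): 1/4·0 + 1/4·1/2 + 1/4·1/2 + 1/4·1 = 1/2.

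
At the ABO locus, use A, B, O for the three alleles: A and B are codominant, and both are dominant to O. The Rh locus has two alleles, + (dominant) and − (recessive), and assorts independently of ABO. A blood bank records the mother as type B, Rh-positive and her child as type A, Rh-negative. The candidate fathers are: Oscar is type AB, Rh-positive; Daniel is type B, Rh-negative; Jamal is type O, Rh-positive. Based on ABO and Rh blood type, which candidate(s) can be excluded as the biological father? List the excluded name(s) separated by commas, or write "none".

Daniel, Jamal

A candidate is excluded only if no genotype consistent with his phenotype could produce a type A, Rh-negative child with a type B, Rh-positive mother.
Daniel (type B, Rh-): no genotype consistent with that phenotype can produce a type-A Rh- child with a type-B mother.
Jamal (type O, Rh+): no genotype consistent with that phenotype can produce a type-A Rh- child with a type-B mother.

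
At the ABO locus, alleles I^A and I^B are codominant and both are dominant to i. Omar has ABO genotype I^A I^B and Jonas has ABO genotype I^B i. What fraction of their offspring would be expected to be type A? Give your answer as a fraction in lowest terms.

ABO cross I^A I^B × I^B i → offspring phenotypes: 1/4 A, 1/2 B, 1/4 AB.
So P(type A) = 1/4.

1/4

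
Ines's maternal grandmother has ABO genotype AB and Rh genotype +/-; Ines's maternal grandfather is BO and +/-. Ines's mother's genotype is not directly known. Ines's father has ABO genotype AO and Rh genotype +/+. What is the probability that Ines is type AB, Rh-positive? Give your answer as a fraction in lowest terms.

1/4

Ines's mother's ABO genotype from AB × BO: 1/4 AB, 1/4 AO, 1/4 BB, 1/4 BO.
Crossing each possibility with the father AO and summing P(type AB): 1/4·1/4 + 1/4·0 + 1/4·1/2 + 1/4·1/4 = 1/4.
Similarly for Rh via the mother's Rh distribution: P(Rh+) = 1.
Independent loci: 1/4 × 1 = 1/4.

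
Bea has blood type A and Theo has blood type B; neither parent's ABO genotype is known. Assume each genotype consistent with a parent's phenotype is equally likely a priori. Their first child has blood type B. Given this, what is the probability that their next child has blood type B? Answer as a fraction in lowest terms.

Possible genotypes: Bea ∈ {I^A I^A, I^A i}; Theo ∈ {I^B I^B, I^B i}.
Weight each parental genotype pair by prior × P(type-B child):
  I^A i × I^B I^B: posterior weight 2/3; P(next child type B) = 1/2.
  I^A i × I^B i: posterior weight 1/3; P(next child type B) = 1/4.
Weighted sum = 5/12.

5/12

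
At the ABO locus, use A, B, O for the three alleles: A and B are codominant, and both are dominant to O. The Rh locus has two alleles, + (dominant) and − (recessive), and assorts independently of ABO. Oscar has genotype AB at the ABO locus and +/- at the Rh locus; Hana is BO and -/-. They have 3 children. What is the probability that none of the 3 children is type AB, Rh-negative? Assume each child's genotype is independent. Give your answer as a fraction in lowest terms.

343/512

ABO cross AB × BO → 1/4 A, 1/2 B, 1/4 AB.
Rh cross +/- × -/- → 1/2 Rh+, 1/2 Rh-; so P(type AB, Rh-negative) = 1/4 × 1/2 = 1/8 per child.
P(not type AB, Rh-negative) = 7/8 for one child; (7/8)^3 = 343/512.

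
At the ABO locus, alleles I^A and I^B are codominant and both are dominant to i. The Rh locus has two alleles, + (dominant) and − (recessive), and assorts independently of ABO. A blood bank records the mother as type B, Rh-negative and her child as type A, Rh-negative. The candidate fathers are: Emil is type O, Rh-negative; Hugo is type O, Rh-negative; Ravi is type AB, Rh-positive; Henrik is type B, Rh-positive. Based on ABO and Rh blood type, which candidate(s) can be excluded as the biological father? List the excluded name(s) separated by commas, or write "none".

A candidate is excluded only if no genotype consistent with his phenotype could produce a type A, Rh-negative child with a type B, Rh-negative mother.
Emil (type O, Rh-): no genotype consistent with that phenotype can produce a type-A Rh- child with a type-B mother.
Hugo (type O, Rh-): no genotype consistent with that phenotype can produce a type-A Rh- child with a type-B mother.
Henrik (type B, Rh+): no genotype consistent with that phenotype can produce a type-A Rh- child with a type-B mother.

Emil, Hugo, Henrik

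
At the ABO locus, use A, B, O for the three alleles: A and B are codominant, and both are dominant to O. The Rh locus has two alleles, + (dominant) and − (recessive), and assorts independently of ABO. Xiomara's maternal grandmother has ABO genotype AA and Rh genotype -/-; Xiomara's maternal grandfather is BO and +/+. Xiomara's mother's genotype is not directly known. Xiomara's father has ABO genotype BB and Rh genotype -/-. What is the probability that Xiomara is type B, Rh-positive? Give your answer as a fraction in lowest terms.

1/4

Xiomara's mother's ABO genotype from AA × BO: 1/2 AB, 1/2 AO.
Crossing each possibility with the father BB and summing P(type B): 1/2·1/2 + 1/2·1/2 = 1/2.
Similarly for Rh via the mother's Rh distribution: P(Rh+) = 1/2.
Independent loci: 1/2 × 1/2 = 1/4.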